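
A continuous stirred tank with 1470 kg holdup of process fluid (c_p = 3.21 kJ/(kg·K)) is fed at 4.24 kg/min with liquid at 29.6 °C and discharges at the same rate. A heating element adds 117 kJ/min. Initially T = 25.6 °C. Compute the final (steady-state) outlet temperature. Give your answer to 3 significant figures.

Heat balance on the well-mixed liquid: M c_p dT/dt = ṁ c_p (T_in − T) + 117.
At steady state dT/dt = 0 ⇒ T_ss = T_in + Q̇/(ṁ c_p) = 29.6 + 117/(4.24·3.21) = 38.196 °C.

38.2 °C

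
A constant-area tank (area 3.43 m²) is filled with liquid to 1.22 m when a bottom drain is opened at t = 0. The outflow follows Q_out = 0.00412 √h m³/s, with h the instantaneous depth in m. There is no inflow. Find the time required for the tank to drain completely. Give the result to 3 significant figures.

1840 s

A dh/dt = −Q_out = −0.00412 √h.
This is separable: 2 d(√h)/dt = −0.00412/A, so √h = √h₀ − (0.00412/(2A)) t.
Set h = 0: 2√h₀ = (0.00412/A) t_empty ⇒ t_empty = 2A√h₀/0.00412.
t_empty = 2·3.43·√1.22/0.00412 = 6.8600·1.1045/0.00412 = 1839.1 s.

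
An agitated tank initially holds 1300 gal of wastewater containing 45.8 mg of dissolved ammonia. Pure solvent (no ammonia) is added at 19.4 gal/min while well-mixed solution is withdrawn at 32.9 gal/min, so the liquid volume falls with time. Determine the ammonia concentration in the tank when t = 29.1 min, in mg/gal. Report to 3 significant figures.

Total volume: dV/dt = Q_in − Q_out = -13.500 gal/min, so V(t) = 1300 − 13.500 t and V(29.1) = 907.15 gal.
Species balance (pure solvent in): dm/dt = −Q_out · m/V(t).
Separate: dm/m = −Q_out dt/V(t) ⇒ ln(m/m₀) = −(Q_out/(Q_in−Q_out)) ln(V/V₀).
m = m₀ (V₀/V)^(Q_out/(Q_in−Q_out)) = 45.8 × (1300/907.15)^(-2.4370) = 19.057 mg.
C = m/V = 19.057/907.15 = 0.021007 mg/gal.

0.0210 mg/gal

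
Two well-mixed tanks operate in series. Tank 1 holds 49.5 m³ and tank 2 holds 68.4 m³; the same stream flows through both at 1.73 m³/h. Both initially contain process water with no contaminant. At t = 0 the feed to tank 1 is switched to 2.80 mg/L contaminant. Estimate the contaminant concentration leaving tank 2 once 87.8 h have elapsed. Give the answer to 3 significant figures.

Time constants: τᵢ = Vᵢ/Q for each well-mixed tank.
τ₁ = 49.5/1.73 = 28.613 h; τ₂ = 68.4/1.73 = 39.538 h.
Tank 1: C₁ = C_in(1 − e^(−t/τ₁)). Tank 2 (τ₁ ≠ τ₂): C₂ = C_in[1 − (τ₁ e^(−t/τ₁) − τ₂ e^(−t/τ₂))/(τ₁ − τ₂)].
At t = 87.8: e^(−t/τ₁) = 0.046488, e^(−t/τ₂) = 0.10854.
C₂ = 2.80·[1 − (28.613·0.046488 − 39.538·0.10854)/(-10.925)] = 2.80·0.72896 = 2.0411 mg/L.

2.04 mg/L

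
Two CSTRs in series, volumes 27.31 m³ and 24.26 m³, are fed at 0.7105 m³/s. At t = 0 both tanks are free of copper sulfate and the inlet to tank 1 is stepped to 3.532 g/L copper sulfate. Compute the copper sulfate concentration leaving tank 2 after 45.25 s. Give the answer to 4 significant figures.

1.253 g/L

Each tank obeys Vᵢ dCᵢ/dt = Q(Cᵢ₋₁ − Cᵢ), so τᵢ = Vᵢ/Q.
τ₁ = 27.31/0.7105 = 38.4377 s; τ₂ = 24.26/0.7105 = 34.1450 s.
Solving the cascade with C₁(0)=C₂(0)=0 gives C₂(t) = C_in[1 − (τ₁ e^(−t/τ₁) − τ₂ e^(−t/τ₂))/(τ₁ − τ₂)].
At t = 45.25: e^(−t/τ₁) = 0.308131, e^(−t/τ₂) = 0.265741.
C₂ = 3.532·[1 − (38.4377·0.308131 − 34.1450·0.265741)/(4.29275)] = 3.532·0.354694 = 1.25278 g/L.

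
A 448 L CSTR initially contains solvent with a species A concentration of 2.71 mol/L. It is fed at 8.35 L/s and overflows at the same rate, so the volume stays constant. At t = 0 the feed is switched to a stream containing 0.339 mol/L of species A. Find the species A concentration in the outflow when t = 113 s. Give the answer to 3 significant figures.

0.628 mol/L

Transient balance on the dissolved component: V dC/dt = Q(C_in − C).
So dC/dt = (C_in − C)/τ with τ = V/Q = 448/8.35 = 53.653 s.
This is linear first-order; C(t) = C_in + (C₀ − C_in) e^(−t/τ).
C(113) = 0.339 + (2.71 − 0.339)·e^(−113/53.653) = 0.339 + (2.3710)·0.12171 = 0.62757 mol/L.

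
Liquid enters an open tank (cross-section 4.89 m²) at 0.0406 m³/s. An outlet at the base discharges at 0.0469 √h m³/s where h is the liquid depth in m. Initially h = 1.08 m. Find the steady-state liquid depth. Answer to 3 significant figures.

Level balance: A dh/dt = 0.0406 − 0.0469 √h. Setting dh/dt = 0:
Q_in = 0.0469 √h_ss ⇒ √h_ss = 0.0406/0.0469 = 0.86567.
h_ss = 0.86567² = 0.74939 m. (Since h₀ = 1.08 m > h_ss, the level will fall toward this value.)

0.749 m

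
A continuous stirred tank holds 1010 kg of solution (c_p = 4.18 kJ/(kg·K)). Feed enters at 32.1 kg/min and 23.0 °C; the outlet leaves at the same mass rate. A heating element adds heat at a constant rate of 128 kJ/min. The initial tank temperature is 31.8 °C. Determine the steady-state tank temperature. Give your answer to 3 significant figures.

24.0 °C

Energy balance: M c_p dT/dt = ṁ c_p (T_in − T) + 128.
At steady state dT/dt = 0 ⇒ T_ss = T_in + Q̇/(ṁ c_p) = 23.0 + 128/(32.1·4.18) = 23.954 °C.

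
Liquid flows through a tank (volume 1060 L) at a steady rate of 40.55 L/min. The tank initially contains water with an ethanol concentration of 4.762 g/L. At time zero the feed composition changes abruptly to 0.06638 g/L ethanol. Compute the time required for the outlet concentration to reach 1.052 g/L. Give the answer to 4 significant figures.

Species balance on the tank: V dC/dt = Q(C_in − C), so τ = V/Q = 26.1406 min.
C(t) = C_in + (C₀ − C_in) e^(−t/τ). Set C = 1.052 and solve for t:
e^(−t/τ) = (C − C_in)/(C₀ − C_in) = (1.052 − 0.06638)/(4.762 − 0.06638) = 0.209902
t = −τ ln(…) = 26.1406 × 1.56111 = 40.8084 min.

40.81 min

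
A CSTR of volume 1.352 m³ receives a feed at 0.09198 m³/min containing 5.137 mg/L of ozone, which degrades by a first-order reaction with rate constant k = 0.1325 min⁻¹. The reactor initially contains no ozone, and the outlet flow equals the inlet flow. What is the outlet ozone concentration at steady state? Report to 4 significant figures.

Species balance: V dC/dt = Q C_in − Q C − k V C.
Steady state (dC/dt = 0): C_ss = Q C_in/(Q + kV) = C_in/(1 + kV/Q).
C_ss = 0.09198·5.137/(0.09198 + 0.1325·1.352) = 0.472501/0.271120 = 1.74278 mg/L.

1.743 mg/L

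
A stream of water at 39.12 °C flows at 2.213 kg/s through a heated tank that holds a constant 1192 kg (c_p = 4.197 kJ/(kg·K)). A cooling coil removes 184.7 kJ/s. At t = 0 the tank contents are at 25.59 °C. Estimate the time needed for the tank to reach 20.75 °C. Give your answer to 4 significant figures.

M c_p dT/dt = ṁ c_p (T_in − T) − Q̇.
τ = M/ṁ = 538.635 s; T_ss = T_in − Q̇/(ṁ c_p) = 19.2340 °C.
T(t) = T_ss + (T₀ − T_ss) e^(−t/τ). Set T = 20.75:
e^(−t/τ) = (20.75 − 19.2340)/(25.59 − 19.2340) = 0.238510
t = −538.635 · ln(0.238510) = 772.050 s.

772.1 s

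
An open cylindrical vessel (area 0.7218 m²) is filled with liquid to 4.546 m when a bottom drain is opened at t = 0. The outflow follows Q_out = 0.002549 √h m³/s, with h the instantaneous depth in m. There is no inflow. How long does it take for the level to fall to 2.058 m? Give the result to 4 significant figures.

395.1 s

With no inflow, A dh/dt = −0.002549 √h.
∫ h^(−1/2) dh = −(0.002549/A) ∫ dt, giving 2√h = 2√h₀ − (0.002549/A) t.
t = 2A(√h₀ − √h)/0.002549 = 2·0.7218·(√4.546 − √2.058)/0.002549
  = 1.44360 × (2.13214 − 1.43457) / 0.002549 = 395.057 s.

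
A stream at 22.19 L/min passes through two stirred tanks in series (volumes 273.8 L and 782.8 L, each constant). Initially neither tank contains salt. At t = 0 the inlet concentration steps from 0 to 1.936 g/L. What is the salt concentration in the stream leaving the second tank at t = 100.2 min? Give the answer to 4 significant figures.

Time constants: τᵢ = Vᵢ/Q for each well-mixed tank.
τ₁ = 273.8/22.19 = 12.3389 min; τ₂ = 782.8/22.19 = 35.2772 min.
Solving the cascade with C₁(0)=C₂(0)=0 gives C₂(t) = C_in[1 − (τ₁ e^(−t/τ₁) − τ₂ e^(−t/τ₂))/(τ₁ − τ₂)].
At t = 100.2: e^(−t/τ₁) = 0.000297331, e^(−t/τ₂) = 0.0584043.
C₂ = 1.936·[1 − (12.3389·0.000297331 − 35.2772·0.0584043)/(-22.9383)] = 1.936·0.910339 = 1.76242 g/L.

1.762 g/L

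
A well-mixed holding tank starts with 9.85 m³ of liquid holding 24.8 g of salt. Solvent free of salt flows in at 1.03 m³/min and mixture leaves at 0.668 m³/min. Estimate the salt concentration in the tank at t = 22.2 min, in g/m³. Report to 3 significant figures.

Let m(t) be the amount of salt. Volume: V(t) = V₀ + (Q_in − Q_out) t = 9.85 + 0.36200 t; V(22.2) = 17.886 m³.
No salt enters, so dm/dt = −Q_out · (m/V).
dm/m = −Q_out dt/(V₀ + 0.36200 t); integrating gives ln(m/m₀) = −(Q_out/(Q_in−Q_out)) ln(V/V₀).
m = m₀ (V₀/V)^(Q_out/(Q_in−Q_out)) = 24.8 × (9.85/17.886)^(1.8453) = 8.2482 g.
C = m/V = 8.2482/17.886 = 0.46114 g/m³.

0.461 g/m³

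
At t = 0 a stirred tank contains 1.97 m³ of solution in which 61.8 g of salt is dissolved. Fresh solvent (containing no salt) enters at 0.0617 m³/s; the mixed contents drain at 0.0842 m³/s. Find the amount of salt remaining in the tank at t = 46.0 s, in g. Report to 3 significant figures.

Total volume: dV/dt = Q_in − Q_out = -0.022500 m³/s, so V(t) = 1.97 − 0.022500 t and V(46.0) = 0.93500 m³.
Species balance (pure solvent in): dm/dt = −Q_out · m/V(t).
Separate: dm/m = −Q_out dt/V(t) ⇒ ln(m/m₀) = −(Q_out/(Q_in−Q_out)) ln(V/V₀).
m = m₀ (V₀/V)^(Q_out/(Q_in−Q_out)) = 61.8 × (1.97/0.93500)^(-3.7422) = 3.8002 g.

3.80 g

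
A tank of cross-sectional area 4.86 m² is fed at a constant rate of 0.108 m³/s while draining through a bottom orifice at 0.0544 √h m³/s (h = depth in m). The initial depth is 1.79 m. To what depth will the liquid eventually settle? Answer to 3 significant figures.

Unsteady balance on liquid volume: A dh/dt = Q_in − 0.0544 √h. At steady state dh/dt = 0:
Q_in = 0.0544 √h_ss ⇒ √h_ss = 0.108/0.0544 = 1.9853.
h_ss = 1.9853² = 3.9414 m. (Since h₀ = 1.79 m < h_ss, the level will rise toward this value.)

3.94 m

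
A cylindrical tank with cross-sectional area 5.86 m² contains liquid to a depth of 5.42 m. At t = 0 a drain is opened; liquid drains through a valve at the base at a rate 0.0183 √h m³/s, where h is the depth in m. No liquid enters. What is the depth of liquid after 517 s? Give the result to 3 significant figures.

2.31 m

Unsteady balance on liquid volume: A dh/dt = −0.0183 √h.
Separate and integrate: 2(√h − √h₀) = −(0.0183/A) t.
√h = √5.42 − 0.0183·517/(2·5.86) = 2.3281 − 0.80726 = 1.5208.
h = 1.5208² = 2.3129 m.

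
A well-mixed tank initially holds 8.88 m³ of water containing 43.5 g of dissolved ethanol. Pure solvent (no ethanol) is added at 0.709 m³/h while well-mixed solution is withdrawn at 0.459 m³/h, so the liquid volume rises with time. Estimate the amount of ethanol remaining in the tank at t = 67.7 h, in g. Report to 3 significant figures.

Let m(t) be the amount of ethanol. Volume: V(t) = V₀ + (Q_in − Q_out) t = 8.88 + 0.25000 t; V(67.7) = 25.805 m³.
Species balance (pure solvent in): dm/dt = −Q_out · m/V(t).
dm/m = −Q_out dt/(V₀ + 0.25000 t); integrating gives ln(m/m₀) = −(Q_out/(Q_in−Q_out)) ln(V/V₀).
m = m₀ (V₀/V)^(Q_out/(Q_in−Q_out)) = 43.5 × (8.88/25.805)^(1.8360) = 6.1360 g.

6.14 g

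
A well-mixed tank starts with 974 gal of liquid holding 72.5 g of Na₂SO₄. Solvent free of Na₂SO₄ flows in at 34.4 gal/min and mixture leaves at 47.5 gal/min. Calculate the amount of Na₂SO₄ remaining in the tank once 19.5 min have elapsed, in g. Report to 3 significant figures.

Total volume: dV/dt = Q_in − Q_out = -13.100 gal/min, so V(t) = 974 − 13.100 t and V(19.5) = 718.55 gal.
Species balance (pure solvent in): dm/dt = −Q_out · m/V(t).
dm/m = −Q_out dt/(V₀ − 13.100 t); integrating gives ln(m/m₀) = −(Q_out/(Q_in−Q_out)) ln(V/V₀).
m = m₀ (V₀/V)^(Q_out/(Q_in−Q_out)) = 72.5 × (974/718.55)^(-3.6260) = 24.063 g.

24.1 g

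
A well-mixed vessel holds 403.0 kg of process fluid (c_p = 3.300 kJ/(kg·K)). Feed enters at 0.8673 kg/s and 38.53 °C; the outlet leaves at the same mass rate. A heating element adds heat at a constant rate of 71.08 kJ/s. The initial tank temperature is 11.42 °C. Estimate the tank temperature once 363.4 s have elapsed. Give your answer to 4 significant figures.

M c_p dT/dt = ṁ c_p (T_in − T) + Q̇.
τ = M/ṁ = 464.660 s; T_ss = T_in + Q̇/(ṁ c_p) = 38.53 + 71.08/(0.8673·3.300) = 63.3650 °C.
This is linear first-order; T(t) = T_ss + (T₀ − T_ss) e^(−t/τ).
T(363.4) = 63.3650 + (-51.9450)·e^(−363.4/464.660) = 63.3650 + (-51.9450)·0.457455 = 39.6025 °C.

39.60 °C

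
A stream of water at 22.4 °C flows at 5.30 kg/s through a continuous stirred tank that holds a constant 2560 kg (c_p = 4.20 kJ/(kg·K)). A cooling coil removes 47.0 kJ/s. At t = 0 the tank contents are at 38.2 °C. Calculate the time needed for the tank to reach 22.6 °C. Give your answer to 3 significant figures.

989 s

Unsteady energy balance on the tank contents: M c_p dT/dt = ṁ c_p (T_in − T) − 47.0.
τ = M/ṁ = 483.02 s; T_ss = T_in − Q̇/(ṁ c_p) = 20.289 °C.
T(t) = T_ss + (T₀ − T_ss) e^(−t/τ). Set T = 22.6:
e^(−t/τ) = (22.6 − 20.289)/(38.2 − 20.289) = 0.12905
t = −483.02 · ln(0.12905) = 989.02 s.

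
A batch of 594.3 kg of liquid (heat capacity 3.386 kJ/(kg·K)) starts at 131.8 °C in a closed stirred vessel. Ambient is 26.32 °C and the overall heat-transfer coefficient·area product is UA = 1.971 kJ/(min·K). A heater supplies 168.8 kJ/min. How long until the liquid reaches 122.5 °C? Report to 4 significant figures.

M c_p dT/dt = −UA(T − T_amb) + Q̇.
τ = M c_p/UA = 1020.95 min; T_ss = T_amb + Q̇/UA = 26.32 + 168.8/1.971 = 111.962 °C.
T(t) = T_ss + (T₀ − T_ss)e^(−t/τ); set T = 122.5:
t = −τ ln[(T − T_ss)/(T₀ − T_ss)] = −1020.95 · ln(0.531207) = 645.858 min.

645.9 min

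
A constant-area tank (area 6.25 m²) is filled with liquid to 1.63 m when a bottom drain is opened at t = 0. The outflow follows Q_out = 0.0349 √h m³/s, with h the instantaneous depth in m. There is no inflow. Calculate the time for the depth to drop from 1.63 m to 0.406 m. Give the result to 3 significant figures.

229 s

Accumulation of liquid (constant cross-section A): A dh/dt = −0.0349 √h.
Separate and integrate: 2(√h − √h₀) = −(0.0349/A) t.
t = 2A(√h₀ − √h)/0.0349 = 2·6.25·(√1.63 − √0.406)/0.0349
  = 12.500 × (1.2767 − 0.63718) / 0.0349 = 229.06 s.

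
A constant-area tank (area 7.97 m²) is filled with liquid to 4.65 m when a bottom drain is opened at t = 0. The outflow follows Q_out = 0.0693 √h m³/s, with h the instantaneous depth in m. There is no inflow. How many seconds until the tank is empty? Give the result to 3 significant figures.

A dh/dt = −Q_out = −0.0693 √h.
∫ h^(−1/2) dh = −(0.0693/A) ∫ dt, giving 2√h = 2√h₀ − (0.0693/A) t.
Set h = 0: 2√h₀ = (0.0693/A) t_empty ⇒ t_empty = 2A√h₀/0.0693.
t_empty = 2·7.97·√4.65/0.0693 = 15.940·2.1564/0.0693 = 496.00 s.

496 s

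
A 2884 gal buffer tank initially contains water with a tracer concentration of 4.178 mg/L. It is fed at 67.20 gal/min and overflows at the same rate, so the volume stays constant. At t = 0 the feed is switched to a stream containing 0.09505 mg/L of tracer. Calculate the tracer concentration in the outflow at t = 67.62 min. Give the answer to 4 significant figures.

Transient balance on the dissolved component: V dC/dt = Q(C_in − C).
So dC/dt = (C_in − C)/τ with τ = V/Q = 2884/67.20 = 42.9167 min.
Solution: C(t) = C_in + (C₀ − C_in) e^(−t/τ).
C(67.62) = 0.09505 + (4.178 − 0.09505)·e^(−67.62/42.9167) = 0.09505 + (4.08295)·0.206881 = 0.939735 mg/L.

0.9397 mg/L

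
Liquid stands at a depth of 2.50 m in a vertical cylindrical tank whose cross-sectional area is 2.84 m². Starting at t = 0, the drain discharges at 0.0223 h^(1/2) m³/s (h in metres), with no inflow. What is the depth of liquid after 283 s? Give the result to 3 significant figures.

A dh/dt = −Q_out = −0.0223 √h.
Separate and integrate: 2(√h − √h₀) = −(0.0223/A) t.
√h = √2.50 − 0.0223·283/(2·2.84) = 1.5811 − 1.1111 = 0.47006.
h = 0.47006² = 0.22096 m.

0.221 m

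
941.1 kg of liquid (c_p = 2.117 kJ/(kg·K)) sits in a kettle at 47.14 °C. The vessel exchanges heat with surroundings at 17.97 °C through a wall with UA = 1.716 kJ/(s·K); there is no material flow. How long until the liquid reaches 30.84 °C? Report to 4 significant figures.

950.0 s

Lumped-capacitance energy balance: M c_p dT/dt = UA(T_amb − T).
τ = M c_p/UA = 1161.02 s; T_ss = T_amb = 17.9700 °C.
T(t) = T_ss + (T₀ − T_ss)e^(−t/τ); set T = 30.84:
t = −τ ln[(T − T_ss)/(T₀ − T_ss)] = −1161.02 · ln(0.441207) = 949.994 s.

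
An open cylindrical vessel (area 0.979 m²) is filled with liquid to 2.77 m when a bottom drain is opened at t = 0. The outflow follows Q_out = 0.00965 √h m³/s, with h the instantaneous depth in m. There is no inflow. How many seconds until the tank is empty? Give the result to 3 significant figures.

338 s

With no inflow, A dh/dt = −0.00965 √h.
This is separable: 2 d(√h)/dt = −0.00965/A, so √h = √h₀ − (0.00965/(2A)) t.
Tank is empty when √h = 0: t_empty = 2A√h₀/0.00965.
t_empty = 2·0.979·√2.77/0.00965 = 1.9580·1.6643/0.00965 = 337.70 s.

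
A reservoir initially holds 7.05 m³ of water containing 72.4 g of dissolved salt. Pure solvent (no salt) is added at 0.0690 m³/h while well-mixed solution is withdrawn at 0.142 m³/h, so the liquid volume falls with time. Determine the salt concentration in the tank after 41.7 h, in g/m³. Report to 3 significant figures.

Total volume: dV/dt = Q_in − Q_out = -0.073000 m³/h, so V(t) = 7.05 − 0.073000 t and V(41.7) = 4.0059 m³.
No salt enters, so dm/dt = −Q_out · (m/V).
Separate: dm/m = −Q_out dt/V(t) ⇒ ln(m/m₀) = −(Q_out/(Q_in−Q_out)) ln(V/V₀).
m = m₀ (V₀/V)^(Q_out/(Q_in−Q_out)) = 72.4 × (7.05/4.0059)^(-1.9452) = 24.111 g.
C = m/V = 24.111/4.0059 = 6.0188 g/m³.

6.02 g/m³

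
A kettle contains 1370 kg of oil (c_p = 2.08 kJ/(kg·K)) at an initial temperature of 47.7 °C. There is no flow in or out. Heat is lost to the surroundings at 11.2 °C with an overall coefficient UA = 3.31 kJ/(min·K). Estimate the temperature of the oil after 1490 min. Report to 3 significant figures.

First-law balance (no shaft work): M c_p dT/dt = −UA(T − T_amb).
dT/dt = (T_ss − T)/τ with T_ss = T_amb = 11.200 °C, τ = M c_p/UA = 1370·2.08/3.31 = 860.91 min.
T approaches T_ss exponentially: T(t) = T_ss + (T₀ − T_ss) e^(−t/τ).
T(1490) = 11.200 + (36.500)·0.17715 = 17.666 °C.

17.7 °C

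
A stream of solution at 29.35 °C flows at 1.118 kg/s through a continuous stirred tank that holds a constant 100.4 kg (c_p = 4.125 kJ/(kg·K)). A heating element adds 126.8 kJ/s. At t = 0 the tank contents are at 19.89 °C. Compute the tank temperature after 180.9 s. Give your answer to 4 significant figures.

51.92 °C

M c_p dT/dt = ṁ c_p (T_in − T) + Q̇.
Rearrange: dT/dt = (T_ss − T)/τ with τ = M/ṁ = 89.8032 s and T_ss = T_in + Q̇/(ṁ c_p) = 56.8450 °C.
Solution: T(t) = T_ss + (T₀ − T_ss) e^(−t/τ).
T(180.9) = 56.8450 + (-36.9550)·e^(−180.9/89.8032) = 56.8450 + (-36.9550)·0.133400 = 51.9152 °C.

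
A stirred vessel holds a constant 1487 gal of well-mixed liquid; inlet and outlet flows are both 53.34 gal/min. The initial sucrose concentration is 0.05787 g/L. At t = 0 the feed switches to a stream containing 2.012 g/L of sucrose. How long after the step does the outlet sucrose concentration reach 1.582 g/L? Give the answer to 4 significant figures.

42.20 min

Species balance: V dC/dt = Q(C_in − C) ⇒ τ = V/Q = 27.8778 min.
C(t) = C_in + (C₀ − C_in) e^(−t/τ). Set C = 1.582 and solve for t:
e^(−t/τ) = (C − C_in)/(C₀ − C_in) = (1.582 − 2.012)/(0.05787 − 2.012) = 0.220047
t = −τ ln(…) = 27.8778 × 1.51392 = 42.2046 min.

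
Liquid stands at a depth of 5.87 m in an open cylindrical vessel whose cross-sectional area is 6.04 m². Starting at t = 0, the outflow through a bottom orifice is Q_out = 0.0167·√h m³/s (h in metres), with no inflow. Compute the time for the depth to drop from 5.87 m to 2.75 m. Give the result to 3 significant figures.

553 s

A dh/dt = −Q_out = −0.0167 √h.
∫ h^(−1/2) dh = −(0.0167/A) ∫ dt, giving 2√h = 2√h₀ − (0.0167/A) t.
t = 2A(√h₀ − √h)/0.0167 = 2·6.04·(√5.87 − √2.75)/0.0167
  = 12.080 × (2.4228 − 1.6583) / 0.0167 = 553.00 s.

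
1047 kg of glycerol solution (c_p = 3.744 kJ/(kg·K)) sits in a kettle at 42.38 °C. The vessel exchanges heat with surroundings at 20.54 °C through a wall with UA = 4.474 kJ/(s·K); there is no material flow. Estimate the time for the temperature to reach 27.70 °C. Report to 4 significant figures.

977.1 s

M c_p dT/dt = −UA(T − T_amb).
τ = M c_p/UA = 876.166 s; T_ss = T_amb = 20.5400 °C.
T(t) = T_ss + (T₀ − T_ss)e^(−t/τ); set T = 27.70:
t = −τ ln[(T − T_ss)/(T₀ − T_ss)] = −876.166 · ln(0.327839) = 977.130 s.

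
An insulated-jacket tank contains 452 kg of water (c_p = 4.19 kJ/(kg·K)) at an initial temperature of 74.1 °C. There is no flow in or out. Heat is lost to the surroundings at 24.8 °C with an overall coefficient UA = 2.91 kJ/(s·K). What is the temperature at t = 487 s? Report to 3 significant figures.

Unsteady energy balance on the tank contents: M c_p dT/dt = −UA(T − T_amb).
dT/dt = (T_ss − T)/τ with T_ss = T_amb = 24.800 °C, τ = M c_p/UA = 452·4.19/2.91 = 650.82 s.
This is linear first-order; T(t) = T_ss + (T₀ − T_ss) e^(−t/τ).
T(487) = 24.800 + (49.300)·0.47318 = 48.128 °C.

48.1 °C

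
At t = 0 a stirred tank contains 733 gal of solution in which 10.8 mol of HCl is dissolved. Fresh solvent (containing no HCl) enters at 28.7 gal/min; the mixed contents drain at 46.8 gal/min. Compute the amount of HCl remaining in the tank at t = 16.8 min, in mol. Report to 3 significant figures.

2.70 mol

Let m(t) be the amount of HCl. Volume: V(t) = V₀ + (Q_in − Q_out) t = 733 − 18.100 t; V(16.8) = 428.92 gal.
Species balance (pure solvent in): dm/dt = −Q_out · m/V(t).
Separate: dm/m = −Q_out dt/V(t) ⇒ ln(m/m₀) = −(Q_out/(Q_in−Q_out)) ln(V/V₀).
m = m₀ (V₀/V)^(Q_out/(Q_in−Q_out)) = 10.8 × (733/428.92)^(-2.5856) = 2.7019 mol.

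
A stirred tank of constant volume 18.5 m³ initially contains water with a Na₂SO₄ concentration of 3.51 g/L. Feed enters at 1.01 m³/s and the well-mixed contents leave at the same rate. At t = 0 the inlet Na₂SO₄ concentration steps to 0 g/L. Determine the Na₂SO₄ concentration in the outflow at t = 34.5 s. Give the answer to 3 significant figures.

0.534 g/L

Transient balance on the dissolved component: V dC/dt = Q(C_in − C).
So dC/dt = (C_in − C)/τ with τ = V/Q = 18.5/1.01 = 18.317 s.
This is linear first-order; C(t) = C_in + (C₀ − C_in) e^(−t/τ).
C(34.5) = 0 + (3.51 − 0)·e^(−34.5/18.317) = 0 + (3.5100)·0.15205 = 0.53371 g/L.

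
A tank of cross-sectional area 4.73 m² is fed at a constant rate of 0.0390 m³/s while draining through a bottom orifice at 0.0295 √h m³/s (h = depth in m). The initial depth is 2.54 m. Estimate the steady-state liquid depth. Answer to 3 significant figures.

1.75 m

Level balance: A dh/dt = 0.0390 − 0.0295 √h. Setting dh/dt = 0:
Q_in = 0.0295 √h_ss ⇒ √h_ss = 0.0390/0.0295 = 1.3220.
h_ss = 1.3220² = 1.7478 m. (Since h₀ = 2.54 m > h_ss, the level will fall toward this value.)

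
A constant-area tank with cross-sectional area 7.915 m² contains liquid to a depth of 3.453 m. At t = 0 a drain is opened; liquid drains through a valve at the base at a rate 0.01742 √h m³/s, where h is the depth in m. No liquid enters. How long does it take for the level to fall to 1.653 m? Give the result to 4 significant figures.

With no inflow, A dh/dt = −0.01742 √h.
∫ h^(−1/2) dh = −(0.01742/A) ∫ dt, giving 2√h = 2√h₀ − (0.01742/A) t.
t = 2A(√h₀ − √h)/0.01742 = 2·7.915·(√3.453 − √1.653)/0.01742
  = 15.8300 × (1.85822 − 1.28569) / 0.01742 = 520.277 s.

520.3 s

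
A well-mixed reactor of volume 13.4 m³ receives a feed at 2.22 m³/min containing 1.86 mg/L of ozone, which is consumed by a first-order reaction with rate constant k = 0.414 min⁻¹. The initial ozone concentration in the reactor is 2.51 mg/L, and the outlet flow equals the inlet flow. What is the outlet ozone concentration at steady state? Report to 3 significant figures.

0.532 mg/L

Accumulation = in − out − consumed: V dC/dt = Q C_in − Q C − k V C.
At steady state: 0 = Q C_in − (Q + kV) C_ss, so C_ss = Q C_in/(Q + kV).
C_ss = 2.22·1.86/(2.22 + 0.414·13.4) = 4.1292/7.7676 = 0.53159 mg/L.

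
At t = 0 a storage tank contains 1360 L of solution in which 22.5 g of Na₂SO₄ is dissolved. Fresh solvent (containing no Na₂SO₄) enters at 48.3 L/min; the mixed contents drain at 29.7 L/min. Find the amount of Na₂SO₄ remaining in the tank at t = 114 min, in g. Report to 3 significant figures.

Let m(t) be the amount of Na₂SO₄. Volume: V(t) = V₀ + (Q_in − Q_out) t = 1360 + 18.600 t; V(114) = 3480.4 L.
Species balance (pure solvent in): dm/dt = −Q_out · m/V(t).
dm/m = −Q_out dt/(V₀ + 18.600 t); integrating gives ln(m/m₀) = −(Q_out/(Q_in−Q_out)) ln(V/V₀).
m = m₀ (V₀/V)^(Q_out/(Q_in−Q_out)) = 22.5 × (1360/3480.4)^(1.5968) = 5.0183 g.

5.02 g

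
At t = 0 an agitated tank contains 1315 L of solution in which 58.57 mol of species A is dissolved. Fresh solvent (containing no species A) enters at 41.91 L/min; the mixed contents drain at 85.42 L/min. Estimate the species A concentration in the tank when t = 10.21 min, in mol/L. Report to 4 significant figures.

Let m(t) be the amount of species A. Volume: V(t) = V₀ + (Q_in − Q_out) t = 1315 − 43.5100 t; V(10.21) = 870.763 L.
Solute balance: dm/dt = 0 − Q_out C = −Q_out m/V(t).
Separate: dm/m = −Q_out dt/V(t) ⇒ ln(m/m₀) = −(Q_out/(Q_in−Q_out)) ln(V/V₀).
m = m₀ (V₀/V)^(Q_out/(Q_in−Q_out)) = 58.57 × (1315/870.763)^(-1.96323) = 26.0740 mol.
C = m/V = 26.0740/870.763 = 0.0299438 mol/L.

0.02994 mol/L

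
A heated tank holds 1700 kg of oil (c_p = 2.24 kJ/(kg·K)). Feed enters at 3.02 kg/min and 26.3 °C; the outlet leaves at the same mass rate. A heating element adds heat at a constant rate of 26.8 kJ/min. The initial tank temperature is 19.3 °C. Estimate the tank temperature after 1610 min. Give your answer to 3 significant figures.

29.6 °C

First-law balance (no shaft work): M c_p dT/dt = ṁ c_p (T_in − T) + 26.8.
τ = M/ṁ = 562.91 min; T_ss = T_in + Q̇/(ṁ c_p) = 26.3 + 26.8/(3.02·2.24) = 30.262 °C.
Solution: T(t) = T_ss + (T₀ − T_ss) e^(−t/τ).
T(1610) = 30.262 + (-10.962)·e^(−1610/562.91) = 30.262 + (-10.962)·0.057262 = 29.634 °C.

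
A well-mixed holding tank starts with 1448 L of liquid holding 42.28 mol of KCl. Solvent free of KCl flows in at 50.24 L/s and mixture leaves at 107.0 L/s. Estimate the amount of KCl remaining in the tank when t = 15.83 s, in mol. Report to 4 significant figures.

6.805 mol

Let m(t) be the amount of KCl. Volume: V(t) = V₀ + (Q_in − Q_out) t = 1448 − 56.7600 t; V(15.83) = 549.489 L.
Species balance (pure solvent in): dm/dt = −Q_out · m/V(t).
dm/m = −Q_out dt/(V₀ − 56.7600 t); integrating gives ln(m/m₀) = −(Q_out/(Q_in−Q_out)) ln(V/V₀).
m = m₀ (V₀/V)^(Q_out/(Q_in−Q_out)) = 42.28 × (1448/549.489)^(-1.88513) = 6.80541 mol.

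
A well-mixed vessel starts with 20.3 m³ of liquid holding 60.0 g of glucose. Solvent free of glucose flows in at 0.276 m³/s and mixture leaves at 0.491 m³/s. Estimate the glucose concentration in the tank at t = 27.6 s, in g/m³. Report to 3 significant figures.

1.90 g/m³

Let m(t) be the amount of glucose. Volume: V(t) = V₀ + (Q_in − Q_out) t = 20.3 − 0.21500 t; V(27.6) = 14.366 m³.
No glucose enters, so dm/dt = −Q_out · (m/V).
dm/m = −Q_out dt/(V₀ − 0.21500 t); integrating gives ln(m/m₀) = −(Q_out/(Q_in−Q_out)) ln(V/V₀).
m = m₀ (V₀/V)^(Q_out/(Q_in−Q_out)) = 60.0 × (20.3/14.366)^(-2.2837) = 27.241 g.
C = m/V = 27.241/14.366 = 1.8962 g/m³.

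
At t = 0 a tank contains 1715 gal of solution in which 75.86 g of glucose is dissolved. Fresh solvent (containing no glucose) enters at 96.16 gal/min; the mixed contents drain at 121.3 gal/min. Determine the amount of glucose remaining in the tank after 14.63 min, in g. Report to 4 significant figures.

23.67 g

Total volume: dV/dt = Q_in − Q_out = -25.1400 gal/min, so V(t) = 1715 − 25.1400 t and V(14.63) = 1347.20 gal.
Solute balance: dm/dt = 0 − Q_out C = −Q_out m/V(t).
Separate: dm/m = −Q_out dt/V(t) ⇒ ln(m/m₀) = −(Q_out/(Q_in−Q_out)) ln(V/V₀).
m = m₀ (V₀/V)^(Q_out/(Q_in−Q_out)) = 75.86 × (1715/1347.20)^(-4.82498) = 23.6703 g.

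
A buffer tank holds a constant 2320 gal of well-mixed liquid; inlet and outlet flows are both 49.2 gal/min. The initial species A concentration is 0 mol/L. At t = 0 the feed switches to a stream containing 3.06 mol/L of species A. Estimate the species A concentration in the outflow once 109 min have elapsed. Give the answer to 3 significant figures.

Unsteady species balance (constant V, well mixed): V dC/dt = Q(C_in − C).
Time constant τ = V/Q = 2320/49.2 = 47.154 min.
This is linear first-order; C(t) = C_in + (C₀ − C_in) e^(−t/τ).
C(109) = 3.06 + (0 − 3.06)·e^(−109/47.154) = 3.06 + (-3.0600)·0.099107 = 2.7567 mol/L.

2.76 mol/L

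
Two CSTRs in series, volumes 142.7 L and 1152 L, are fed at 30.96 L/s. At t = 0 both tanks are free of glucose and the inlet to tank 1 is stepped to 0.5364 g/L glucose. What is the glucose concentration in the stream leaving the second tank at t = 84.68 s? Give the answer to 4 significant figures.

0.4735 g/L

Species balance on tank i: dCᵢ/dt = (Cᵢ₋₁ − Cᵢ)/τᵢ with τᵢ = Vᵢ/Q.
τ₁ = 142.7/30.96 = 4.60917 s; τ₂ = 1152/30.96 = 37.2093 s.
Tank 1: C₁ = C_in(1 − e^(−t/τ₁)). Tank 2 (τ₁ ≠ τ₂): C₂ = C_in[1 − (τ₁ e^(−t/τ₁) − τ₂ e^(−t/τ₂))/(τ₁ − τ₂)].
At t = 84.68: e^(−t/τ₁) = 1.04982e-08, e^(−t/τ₂) = 0.102717.
C₂ = 0.5364·[1 − (4.60917·1.04982e-08 − 37.2093·0.102717)/(-32.6001)] = 0.5364·0.882760 = 0.473512 g/L.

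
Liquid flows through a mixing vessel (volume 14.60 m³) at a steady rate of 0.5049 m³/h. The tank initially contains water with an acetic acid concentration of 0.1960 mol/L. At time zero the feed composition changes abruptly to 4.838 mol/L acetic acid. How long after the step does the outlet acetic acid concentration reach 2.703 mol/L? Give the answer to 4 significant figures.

Species balance on the tank: V dC/dt = Q(C_in − C), so τ = V/Q = 28.9166 h.
C(t) = C_in + (C₀ − C_in) e^(−t/τ). Set C = 2.703 and solve for t:
e^(−t/τ) = (C − C_in)/(C₀ − C_in) = (2.703 − 4.838)/(0.1960 − 4.838) = 0.459931
t = −τ ln(…) = 28.9166 × 0.776679 = 22.4589 h.

22.46 h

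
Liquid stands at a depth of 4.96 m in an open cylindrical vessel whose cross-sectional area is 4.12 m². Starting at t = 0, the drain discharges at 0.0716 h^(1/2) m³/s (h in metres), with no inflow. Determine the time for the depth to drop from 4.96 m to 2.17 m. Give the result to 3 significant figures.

86.8 s

Mass balance (ρ constant): A dh/dt = −0.0716 √h.
This is separable: 2 d(√h)/dt = −0.0716/A, so √h = √h₀ − (0.0716/(2A)) t.
t = 2A(√h₀ − √h)/0.0716 = 2·4.12·(√4.96 − √2.17)/0.0716
  = 8.2400 × (2.2271 − 1.4731) / 0.0716 = 86.775 s.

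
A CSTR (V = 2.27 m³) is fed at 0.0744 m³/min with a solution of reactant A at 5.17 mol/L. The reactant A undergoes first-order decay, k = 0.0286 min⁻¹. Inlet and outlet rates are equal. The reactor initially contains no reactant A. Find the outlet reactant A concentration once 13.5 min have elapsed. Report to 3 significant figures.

Accumulation = in − out − consumed: V dC/dt = Q C_in − Q C − k V C.
This is linear with rate a = Q/V + k = 0.061375 min⁻¹.
C_ss = Q C_in/(Q + kV) = 2.7609 mol/L; C(t) = C_ss + (C₀ − C_ss) e^(−a t).
C(13.5) = 2.7609 + (-2.7609)·e^(−0.061375·13.5) = 2.7609 + (-2.7609)·0.43667 = 1.5553 mol/L.

1.56 mol/L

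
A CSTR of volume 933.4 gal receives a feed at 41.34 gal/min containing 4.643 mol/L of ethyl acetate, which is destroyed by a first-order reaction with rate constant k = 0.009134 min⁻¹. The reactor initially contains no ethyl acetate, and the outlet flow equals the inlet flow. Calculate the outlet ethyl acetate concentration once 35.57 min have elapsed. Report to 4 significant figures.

3.274 mol/L

V dC/dt = Q(C_in − C) − k V C.
This is linear with rate a = Q/V + k = 0.0534237 min⁻¹.
C_ss = Q C_in/(Q + kV) = 3.84917 mol/L; C(t) = C_ss + (C₀ − C_ss) e^(−a t).
C(35.57) = 3.84917 + (-3.84917)·e^(−0.0534237·35.57) = 3.84917 + (-3.84917)·0.149527 = 3.27362 mol/L.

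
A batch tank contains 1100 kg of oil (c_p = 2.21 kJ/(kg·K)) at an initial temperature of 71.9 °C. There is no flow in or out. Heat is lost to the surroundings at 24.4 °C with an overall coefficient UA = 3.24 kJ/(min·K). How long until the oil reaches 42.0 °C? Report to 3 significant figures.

M c_p dT/dt = −UA(T − T_amb).
τ = M c_p/UA = 750.31 min; T_ss = T_amb = 24.400 °C.
T(t) = T_ss + (T₀ − T_ss)e^(−t/τ); set T = 42.0:
t = −τ ln[(T − T_ss)/(T₀ − T_ss)] = −750.31 · ln(0.37053) = 744.93 min.

745 min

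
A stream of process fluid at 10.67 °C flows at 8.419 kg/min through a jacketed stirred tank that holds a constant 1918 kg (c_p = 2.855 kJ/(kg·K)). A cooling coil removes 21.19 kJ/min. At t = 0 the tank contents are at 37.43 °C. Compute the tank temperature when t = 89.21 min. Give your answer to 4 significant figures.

M c_p dT/dt = ṁ c_p (T_in − T) − Q̇.
τ = M/ṁ = 227.818 min; T_ss = T_in − Q̇/(ṁ c_p) = 10.67 − 21.19/(8.419·2.855) = 9.78841 °C.
Solution: T(t) = T_ss + (T₀ − T_ss) e^(−t/τ).
T(89.21) = 9.78841 + (27.6416)·e^(−89.21/227.818) = 9.78841 + (27.6416)·0.675985 = 28.4737 °C.

28.47 °C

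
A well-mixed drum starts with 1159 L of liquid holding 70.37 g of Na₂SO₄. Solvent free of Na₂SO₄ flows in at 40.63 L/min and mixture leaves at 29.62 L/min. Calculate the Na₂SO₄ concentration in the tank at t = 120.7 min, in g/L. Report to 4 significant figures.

Total volume: dV/dt = Q_in − Q_out = 11.0100 L/min, so V(t) = 1159 + 11.0100 t and V(120.7) = 2487.91 L.
No Na₂SO₄ enters, so dm/dt = −Q_out · (m/V).
Separate: dm/m = −Q_out dt/V(t) ⇒ ln(m/m₀) = −(Q_out/(Q_in−Q_out)) ln(V/V₀).
m = m₀ (V₀/V)^(Q_out/(Q_in−Q_out)) = 70.37 × (1159/2487.91)^(2.69028) = 9.01332 g.
C = m/V = 9.01332/2487.91 = 0.00362285 g/L.

0.003623 g/L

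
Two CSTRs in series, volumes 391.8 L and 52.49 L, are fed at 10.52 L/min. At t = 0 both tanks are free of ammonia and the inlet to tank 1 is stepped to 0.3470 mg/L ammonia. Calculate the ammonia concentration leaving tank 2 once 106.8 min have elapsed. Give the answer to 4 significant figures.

0.3242 mg/L

Each tank obeys Vᵢ dCᵢ/dt = Q(Cᵢ₋₁ − Cᵢ), so τᵢ = Vᵢ/Q.
τ₁ = 391.8/10.52 = 37.2433 min; τ₂ = 52.49/10.52 = 4.98954 min.
Tank 1: C₁ = C_in(1 − e^(−t/τ₁)). Tank 2 (τ₁ ≠ τ₂): C₂ = C_in[1 − (τ₁ e^(−t/τ₁) − τ₂ e^(−t/τ₂))/(τ₁ − τ₂)].
At t = 106.8: e^(−t/τ₁) = 0.0568337, e^(−t/τ₂) = 5.05859e-10.
C₂ = 0.3470·[1 − (37.2433·0.0568337 − 4.98954·5.05859e-10)/(32.2538)] = 0.3470·0.934374 = 0.324228 mg/L.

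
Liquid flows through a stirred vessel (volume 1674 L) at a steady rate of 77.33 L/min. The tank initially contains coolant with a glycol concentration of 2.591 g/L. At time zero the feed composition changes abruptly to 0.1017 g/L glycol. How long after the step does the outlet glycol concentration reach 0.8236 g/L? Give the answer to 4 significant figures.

Mass balance on the solute (V constant): V dC/dt = Q(C_in − C), so τ = V/Q = 21.6475 min.
C(t) = C_in + (C₀ − C_in) e^(−t/τ). Set C = 0.8236 and solve for t:
e^(−t/τ) = (C − C_in)/(C₀ − C_in) = (0.8236 − 0.1017)/(2.591 − 0.1017) = 0.290001
t = −τ ln(…) = 21.6475 × 1.23787 = 26.7968 min.

26.80 min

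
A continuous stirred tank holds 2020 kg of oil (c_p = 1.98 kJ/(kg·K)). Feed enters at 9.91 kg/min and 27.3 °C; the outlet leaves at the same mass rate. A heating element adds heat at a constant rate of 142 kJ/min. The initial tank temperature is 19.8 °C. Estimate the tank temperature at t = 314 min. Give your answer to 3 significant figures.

31.4 °C

M c_p dT/dt = ṁ c_p (T_in − T) + Q̇.
τ = M/ṁ = 203.83 min; T_ss = T_in + Q̇/(ṁ c_p) = 27.3 + 142/(9.91·1.98) = 34.537 °C.
This is linear first-order; T(t) = T_ss + (T₀ − T_ss) e^(−t/τ).
T(314) = 34.537 + (-14.737)·e^(−314/203.83) = 34.537 + (-14.737)·0.21428 = 31.379 °C.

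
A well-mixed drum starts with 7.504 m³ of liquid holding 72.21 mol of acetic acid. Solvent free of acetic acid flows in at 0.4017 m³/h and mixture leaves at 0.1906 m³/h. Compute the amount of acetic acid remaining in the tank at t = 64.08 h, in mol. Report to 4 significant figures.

28.48 mol

Total volume: dV/dt = Q_in − Q_out = 0.211100 m³/h, so V(t) = 7.504 + 0.211100 t and V(64.08) = 21.0313 m³.
No acetic acid enters, so dm/dt = −Q_out · (m/V).
Separate: dm/m = −Q_out dt/V(t) ⇒ ln(m/m₀) = −(Q_out/(Q_in−Q_out)) ln(V/V₀).
m = m₀ (V₀/V)^(Q_out/(Q_in−Q_out)) = 72.21 × (7.504/21.0313)^(0.902890) = 28.4766 mol.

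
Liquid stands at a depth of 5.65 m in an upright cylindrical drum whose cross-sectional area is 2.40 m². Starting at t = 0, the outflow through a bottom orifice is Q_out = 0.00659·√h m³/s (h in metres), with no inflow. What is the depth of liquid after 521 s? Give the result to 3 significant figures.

2.76 m

With no inflow, A dh/dt = −0.00659 √h.
This is separable: 2 d(√h)/dt = −0.00659/A, so √h = √h₀ − (0.00659/(2A)) t.
√h = √5.65 − 0.00659·521/(2·2.40) = 2.3770 − 0.71529 = 1.6617.
h = 1.6617² = 2.7612 m.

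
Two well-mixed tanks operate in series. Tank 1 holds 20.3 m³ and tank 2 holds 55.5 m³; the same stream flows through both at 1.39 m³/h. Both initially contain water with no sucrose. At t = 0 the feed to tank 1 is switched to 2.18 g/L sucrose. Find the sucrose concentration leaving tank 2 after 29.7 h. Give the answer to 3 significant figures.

0.711 g/L

Each tank obeys Vᵢ dCᵢ/dt = Q(Cᵢ₋₁ − Cᵢ), so τᵢ = Vᵢ/Q.
τ₁ = 20.3/1.39 = 14.604 h; τ₂ = 55.5/1.39 = 39.928 h.
Solving the cascade with C₁(0)=C₂(0)=0 gives C₂(t) = C_in[1 − (τ₁ e^(−t/τ₁) − τ₂ e^(−t/τ₂))/(τ₁ − τ₂)].
At t = 29.7: e^(−t/τ₁) = 0.13086, e^(−t/τ₂) = 0.47529.
C₂ = 2.18·[1 − (14.604·0.13086 − 39.928·0.47529)/(-25.324)] = 2.18·0.32608 = 0.71085 g/L.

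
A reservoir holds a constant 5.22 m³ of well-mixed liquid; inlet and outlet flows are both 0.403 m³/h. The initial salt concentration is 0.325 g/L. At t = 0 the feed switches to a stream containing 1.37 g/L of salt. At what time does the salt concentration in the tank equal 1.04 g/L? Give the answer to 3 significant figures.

Accumulation = in − out for the solute gives V dC/dt = Q(C_in − C), so τ = V/Q = 12.953 h.
C(t) = C_in + (C₀ − C_in) e^(−t/τ). Set C = 1.04 and solve for t:
e^(−t/τ) = (C − C_in)/(C₀ − C_in) = (1.04 − 1.37)/(0.325 − 1.37) = 0.31579
t = −τ ln(…) = 12.953 × 1.1527 = 14.930 h.

14.9 h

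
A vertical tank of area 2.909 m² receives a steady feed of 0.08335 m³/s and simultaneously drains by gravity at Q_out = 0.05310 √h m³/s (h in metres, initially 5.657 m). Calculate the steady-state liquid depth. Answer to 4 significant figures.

Level balance: A dh/dt = 0.08335 − 0.05310 √h. Setting dh/dt = 0:
Q_in = 0.05310 √h_ss ⇒ √h_ss = 0.08335/0.05310 = 1.56968.
h_ss = 1.56968² = 2.46389 m. (Since h₀ = 5.657 m > h_ss, the level will fall toward this value.)

2.464 m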